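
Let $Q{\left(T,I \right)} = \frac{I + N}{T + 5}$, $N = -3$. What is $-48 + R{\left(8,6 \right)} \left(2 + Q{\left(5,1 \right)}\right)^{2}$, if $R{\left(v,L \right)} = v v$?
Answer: $\frac{3984}{25} \approx 159.36$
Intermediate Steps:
$R{\left(v,L \right)} = v^{2}$
$Q{\left(T,I \right)} = \frac{-3 + I}{5 + T}$ ($Q{\left(T,I \right)} = \frac{I - 3}{T + 5} = \frac{-3 + I}{5 + T}$)
$-48 + R{\left(8,6 \right)} \left(2 + Q{\left(5,1 \right)}\right)^{2} = -48 + 8^{2} \left(2 + \frac{-3 + 1}{5 + 5}\right)^{2} = -48 + 64 \left(2 + \frac{1}{10} \left(-2\right)\right)^{2} = -48 + 64 \left(2 - \frac{1}{5}\right)^{2} = -48 + 64 \left(\frac{9}{5}\right)^{2} = -48 + 64 \cdot \frac{81}{25} = -48 + \frac{5184}{25} = \frac{3984}{25}$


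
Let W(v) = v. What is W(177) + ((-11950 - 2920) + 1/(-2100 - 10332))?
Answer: -182663377/12432 ≈ -14693.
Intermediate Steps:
W(177) + ((-11950 - 2920) + 1/(-2100 - 10332)) = 177 + ((-11950 - 2920) + 1/(-2100 - 10332)) = 177 + (-14870 + 1/(-12432)) = 177 + (-14870 - 1/12432) = 177 - 184863841/12432 = -182663377/12432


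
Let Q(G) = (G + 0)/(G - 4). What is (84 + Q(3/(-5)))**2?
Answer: 3744225/529 ≈ 7077.9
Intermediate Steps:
Q(G) = G/(-4 + G)
(84 + Q(3/(-5)))**2 = (84 + (3/(-5))/(-4 + 3/(-5)))**2 = (84 + (3*(-1/5))/(-4 + 3*(-1/5)))**2 = (84 - 3/(5*(-4 - 3/5)))**2 = (84 - 3/(5*(-23/5)))**2 = (84 - 3/5*(-5/23))**2 = (84 + 3/23)**2 = (1935/23)**2 = 3744225/529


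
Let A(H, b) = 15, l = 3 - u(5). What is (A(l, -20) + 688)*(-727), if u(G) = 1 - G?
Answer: -511081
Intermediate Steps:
l = 7 (l = 3 - (1 - 1*5) = 3 - (1 - 5) = 3 - 1*(-4) = 3 + 4 = 7)
(A(l, -20) + 688)*(-727) = (15 + 688)*(-727) = 703*(-727) = -511081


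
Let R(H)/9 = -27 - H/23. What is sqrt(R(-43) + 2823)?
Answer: sqrt(1373721)/23 ≈ 50.959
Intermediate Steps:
R(H) = -243 - 9*H/23 (R(H) = 9*(-27 - H/23) = -243 - 9*H/23)
sqrt(R(-43) + 2823) = sqrt((-243 - 9/23*(-43)) + 2823) = sqrt((-243 + 387/23) + 2823) = sqrt(-5202/23 + 2823) = sqrt(59727/23) = sqrt(1373721)/23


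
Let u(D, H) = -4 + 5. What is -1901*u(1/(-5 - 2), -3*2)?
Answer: -1901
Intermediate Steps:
u(D, H) = 1
-1901*u(1/(-5 - 2), -3*2) = -1901*1 = -1901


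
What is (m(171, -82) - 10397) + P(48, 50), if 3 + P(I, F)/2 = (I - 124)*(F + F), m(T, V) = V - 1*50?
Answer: -25735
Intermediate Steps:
m(T, V) = -50 + V (m(T, V) = V - 50 = -50 + V)
P(I, F) = -6 + 4*F*(-124 + I) (P(I, F) = -6 + 2*((I - 124)*(F + F)) = -6 + 2*((-124 + I)*(2*F)) = -6 + 2*(2*F*(-124 + I)) = -6 + 4*F*(-124 + I))
(m(171, -82) - 10397) + P(48, 50) = ((-50 - 82) - 10397) + (-6 - 496*50 + 4*50*48) = (-132 - 10397) + (-6 - 24800 + 9600) = -10529 - 15206 = -25735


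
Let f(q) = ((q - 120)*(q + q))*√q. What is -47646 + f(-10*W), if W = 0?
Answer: -47646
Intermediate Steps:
f(q) = 2*q^(3/2)*(-120 + q) (f(q) = ((-120 + q)*(2*q))*√q = (2*q*(-120 + q))*√q = 2*q^(3/2)*(-120 + q))
-47646 + f(-10*W) = -47646 + 2*(-10*0)^(3/2)*(-120 - 10*0) = -47646 + 2*0^(3/2)*(-120 + 0) = -47646 + 2*0*(-120) = -47646 + 0 = -47646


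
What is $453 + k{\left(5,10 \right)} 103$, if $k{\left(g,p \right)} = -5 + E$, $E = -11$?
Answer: $-1195$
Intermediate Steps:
$k{\left(g,p \right)} = -16$ ($k{\left(g,p \right)} = -5 - 11 = -16$)
$453 + k{\left(5,10 \right)} 103 = 453 - 1648 = -1195$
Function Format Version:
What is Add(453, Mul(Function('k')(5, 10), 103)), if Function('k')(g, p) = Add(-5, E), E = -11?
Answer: -1195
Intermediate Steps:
Function('k')(g, p) = -16 (Function('k')(g, p) = Add(-5, -11) = -16)
Add(453, Mul(Function('k')(5, 10), 103)) = Add(453, Mul(-16, 103)) = Add(453, -1648) = -1195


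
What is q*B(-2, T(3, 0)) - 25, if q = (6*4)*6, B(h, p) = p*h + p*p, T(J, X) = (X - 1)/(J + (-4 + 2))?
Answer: 407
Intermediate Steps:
T(J, X) = (-1 + X)/(-2 + J) (T(J, X) = (-1 + X)/(J - 2) = (-1 + X)/(-2 + J))
B(h, p) = p**2 + h*p (B(h, p) = h*p + p**2 = p**2 + h*p)
q = 144 (q = 24*6 = 144)
q*B(-2, T(3, 0)) - 25 = 144*(((-1 + 0)/(-2 + 3))*(-2 + (-1 + 0)/(-2 + 3))) - 25 = 144*((-1/1)*(-2 - 1/1)) - 25 = 144*((1*(-1))*(-2 + 1*(-1))) - 25 = 144*(-(-2 - 1)) - 25 = 144*(-1*(-3)) - 25 = 144*3 - 25 = 432 - 25 = 407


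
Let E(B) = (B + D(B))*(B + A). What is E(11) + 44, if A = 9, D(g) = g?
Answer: 484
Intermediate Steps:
E(B) = 2*B*(9 + B) (E(B) = (B + B)*(B + 9) = (2*B)*(9 + B) = 2*B*(9 + B))
E(11) + 44 = 2*11*(9 + 11) + 44 = 2*11*20 + 44 = 440 + 44 = 484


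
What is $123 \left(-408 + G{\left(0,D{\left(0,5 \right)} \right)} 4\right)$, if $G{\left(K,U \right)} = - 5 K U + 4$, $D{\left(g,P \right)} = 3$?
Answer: $-48216$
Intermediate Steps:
$G{\left(K,U \right)} = 4 - 5 K U$ ($G{\left(K,U \right)} = - 5 K U + 4 = 4 - 5 K U$)
$123 \left(-408 + G{\left(0,D{\left(0,5 \right)} \right)} 4\right) = 123 \left(-408 + \left(4 - 0 \cdot 3\right) 4\right) = 123 \left(-408 + \left(4 + 0\right) 4\right) = 123 \left(-408 + 4 \cdot 4\right) = 123 \left(-408 + 16\right) = 123 \left(-392\right) = -48216$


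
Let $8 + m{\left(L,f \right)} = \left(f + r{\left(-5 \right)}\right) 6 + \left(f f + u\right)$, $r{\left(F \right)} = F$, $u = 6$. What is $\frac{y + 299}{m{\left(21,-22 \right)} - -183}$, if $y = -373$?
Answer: $- \frac{74}{503} \approx -0.14712$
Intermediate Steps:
$m{\left(L,f \right)} = -32 + f^{2} + 6 f$ ($m{\left(L,f \right)} = -8 + \left(\left(f - 5\right) 6 + \left(f f + 6\right)\right) = -8 + \left(\left(-5 + f\right) 6 + \left(f^{2} + 6\right)\right) = -8 + \left(\left(-30 + 6 f\right) + \left(6 + f^{2}\right)\right) = -8 + \left(-24 + f^{2} + 6 f\right) = -32 + f^{2} + 6 f$)
$\frac{y + 299}{m{\left(21,-22 \right)} - -183} = \frac{-373 + 299}{\left(-32 + \left(-22\right)^{2} + 6 \left(-22\right)\right) - -183} = - \frac{74}{\left(-32 + 484 - 132\right) + 183} = - \frac{74}{320 + 183} = - \frac{74}{503}$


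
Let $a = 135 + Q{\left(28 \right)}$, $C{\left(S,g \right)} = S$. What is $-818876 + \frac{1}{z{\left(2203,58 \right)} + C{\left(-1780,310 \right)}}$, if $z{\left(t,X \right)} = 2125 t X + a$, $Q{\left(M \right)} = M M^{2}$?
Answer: $- \frac{222357635715931}{271540057} \approx -8.1888 \cdot 10^{5}$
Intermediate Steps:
$Q{\left(M \right)} = M^{3}$
$a = 22087$ ($a = 135 + 28^{3} = 135 + 21952 = 22087$)
$z{\left(t,X \right)} = 22087 + 2125 X t$ ($z{\left(t,X \right)} = 2125 t X + 22087 = 2125 X t + 22087 = 22087 + 2125 X t$)
$-818876 + \frac{1}{z{\left(2203,58 \right)} + C{\left(-1780,310 \right)}} = -818876 + \frac{1}{\left(22087 + 2125 \cdot 58 \cdot 2203\right) - 1780} = -818876 + \frac{1}{\left(22087 + 271519750\right) - 1780} = -818876 + \frac{1}{271541837 - 1780} = -818876 + \frac{1}{271540057} = - \frac{222357635715931}{271540057}$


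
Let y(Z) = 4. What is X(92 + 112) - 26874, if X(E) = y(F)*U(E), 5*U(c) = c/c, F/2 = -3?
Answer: -134366/5 ≈ -26873.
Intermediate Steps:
F = -6 (F = 2*(-3) = -6)
U(c) = ⅕ (U(c) = (c/c)/5 = (⅕)*1 = ⅕)
X(E) = ⅘ (X(E) = 4*(⅕) = ⅘)
X(92 + 112) - 26874 = ⅘ - 26874 = -134366/5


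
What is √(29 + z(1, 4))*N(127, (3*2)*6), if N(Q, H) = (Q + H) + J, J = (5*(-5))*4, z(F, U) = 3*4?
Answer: 63*√41 ≈ 403.40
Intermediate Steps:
z(F, U) = 12
J = -100 (J = -25*4 = -100)
N(Q, H) = -100 + H + Q (N(Q, H) = (Q + H) - 100 = (H + Q) - 100 = -100 + H + Q)
√(29 + z(1, 4))*N(127, (3*2)*6) = √(29 + 12)*(-100 + (3*2)*6 + 127) = √41*(-100 + 6*6 + 127) = √41*(-100 + 36 + 127) = √41*63 = 63*√41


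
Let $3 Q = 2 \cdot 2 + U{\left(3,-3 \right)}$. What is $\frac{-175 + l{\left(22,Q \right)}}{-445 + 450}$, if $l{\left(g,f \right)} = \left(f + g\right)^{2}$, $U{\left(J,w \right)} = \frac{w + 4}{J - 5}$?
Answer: $\frac{13021}{180} \approx 72.339$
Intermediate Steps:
$U{\left(J,w \right)} = \frac{4 + w}{-5 + J}$
$Q = \frac{7}{6}$ ($Q = \frac{2 \cdot 2 + \frac{4 - 3}{-5 + 3}}{3} = \frac{4 + \frac{1}{-2} \cdot 1}{3} = \frac{4 - \frac{1}{2}}{3} = \frac{1}{3} \cdot \frac{7}{2} = \frac{7}{6} \approx 1.1667$)
$\frac{-175 + l{\left(22,Q \right)}}{-445 + 450} = \frac{-175 + \left(\frac{7}{6} + 22\right)^{2}}{-445 + 450} = \frac{-175 + \left(\frac{139}{6}\right)^{2}}{5} = \left(-175 + \frac{19321}{36}\right) \frac{1}{5} = \frac{13021}{36} \cdot \frac{1}{5} = \frac{13021}{180}$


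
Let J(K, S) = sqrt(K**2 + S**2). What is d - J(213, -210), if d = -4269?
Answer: -4269 - 3*sqrt(9941) ≈ -4568.1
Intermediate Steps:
d - J(213, -210) = -4269 - sqrt(213**2 + (-210)**2) = -4269 - sqrt(45369 + 44100) = -4269 - sqrt(89469) = -4269 - 3*sqrt(9941)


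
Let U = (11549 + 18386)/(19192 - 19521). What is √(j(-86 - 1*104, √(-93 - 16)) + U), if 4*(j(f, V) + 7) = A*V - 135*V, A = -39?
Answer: √(-42425208 - 18833934*I*√109)/658 ≈ 13.539 - 16.772*I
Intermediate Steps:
U = -29935/329 (U = 29935/(-329) = 29935*(-1/329) = -29935/329 ≈ -90.988)
j(f, V) = -7 - 87*V/2 (j(f, V) = -7 + (-39*V - 135*V)/4 = -7 + (-174*V)/4 = -7 - 87*V/2)
√(j(-86 - 1*104, √(-93 - 16)) + U) = √((-7 - 87*√(-93 - 16)/2) - 29935/329) = √((-7 - 87*I*√109/2) - 29935/329) = √(-32238/329 - 87*I*√109/2)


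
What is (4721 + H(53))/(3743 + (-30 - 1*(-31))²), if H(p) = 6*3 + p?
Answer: 599/468 ≈ 1.2799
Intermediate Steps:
H(p) = 18 + p
(4721 + H(53))/(3743 + (-30 - 1*(-31))²) = (4721 + (18 + 53))/(3743 + (-30 - 1*(-31))²) = (4721 + 71)/(3743 + (-30 + 31)²) = 4792/(3743 + 1²) = 4792/(3743 + 1) = 4792/3744 = 4792*(1/3744) = 599/468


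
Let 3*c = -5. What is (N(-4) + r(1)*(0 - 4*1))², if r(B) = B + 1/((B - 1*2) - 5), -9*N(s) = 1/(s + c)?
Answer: 28561/2601 ≈ 10.981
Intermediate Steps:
c = -5/3 (c = (⅓)*(-5) = -5/3 ≈ -1.6667)
N(s) = -1/(9*(-5/3 + s)) (N(s) = -1/(9*(s - 5/3)) = -1/(9*(-5/3 + s)))
r(B) = B + 1/(-7 + B) (r(B) = B + 1/((B - 2) - 5) = B + 1/((-2 + B) - 5) = B + 1/(-7 + B))
(N(-4) + r(1)*(0 - 4*1))² = (-1/(-15 + 9*(-4)) + ((1 + 1² - 7*1)/(-7 + 1))*(0 - 4*1))² = (-1/(-15 - 36) + ((1 + 1 - 7)/(-6))*(0 - 4))² = (-1/(-51) - ⅙*(-5)*(-4))² = (-1*(-1/51) + (⅚)*(-4))² = (1/51 - 10/3)² = (-169/51)² = 28561/2601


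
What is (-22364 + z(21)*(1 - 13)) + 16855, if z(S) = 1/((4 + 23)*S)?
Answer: -1041205/189 ≈ -5509.0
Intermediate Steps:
z(S) = 1/(27*S)
(-22364 + z(21)*(1 - 13)) + 16855 = (-22364 + ((1/27)/21)*(1 - 13)) + 16855 = (-22364 + ((1/27)*(1/21))*(-12)) + 16855 = (-22364 + (1/567)*(-12)) + 16855 = (-22364 - 4/189) + 16855 = -4226800/189 + 16855 = -1041205/189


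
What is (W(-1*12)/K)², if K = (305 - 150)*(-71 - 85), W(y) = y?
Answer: 1/4060225 ≈ 2.4629e-7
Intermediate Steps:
K = -24180 (K = 155*(-156) = -24180)
(W(-1*12)/K)² = (-1*12/(-24180))² = (-12*(-1/24180))² = (1/2015)² = 1/4060225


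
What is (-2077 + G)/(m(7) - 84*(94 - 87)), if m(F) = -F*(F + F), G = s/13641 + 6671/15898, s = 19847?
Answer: 450021284869/148769127948 ≈ 3.0250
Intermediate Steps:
G = 406526717/216864618 (G = 19847/13641 + 6671/15898 = 406526717/216864618 ≈ 1.8746)
m(F) = -2*F² (m(F) = -F*2*F = -2*F²)
(-2077 + G)/(m(7) - 84*(94 - 87)) = (-2077 + 406526717/216864618)/(-2*7² - 84*(94 - 87)) = -450021284869/(216864618*(-2*49 - 84*7)) = -450021284869/(216864618*(-98 - 588)) = -450021284869/216864618/(-686) = -450021284869/216864618*(-1/686) = 450021284869/148769127948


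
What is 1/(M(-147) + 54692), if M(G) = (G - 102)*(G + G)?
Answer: 1/127898 ≈ 7.8187e-6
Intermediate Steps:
M(G) = 2*G*(-102 + G) (M(G) = (-102 + G)*(2*G) = 2*G*(-102 + G))
1/(M(-147) + 54692) = 1/(2*(-147)*(-102 - 147) + 54692) = 1/(2*(-147)*(-249) + 54692) = 1/(73206 + 54692) = 1/127898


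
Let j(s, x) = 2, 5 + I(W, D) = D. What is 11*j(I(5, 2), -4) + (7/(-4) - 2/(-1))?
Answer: 89/4 ≈ 22.250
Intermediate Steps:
I(W, D) = -5 + D
11*j(I(5, 2), -4) + (7/(-4) - 2/(-1)) = 11*2 + (7/(-4) - 2/(-1)) = 22 + (7*(-¼) - 2*(-1)) = 22 + (-7/4 + 2) = 22 + ¼ = 89/4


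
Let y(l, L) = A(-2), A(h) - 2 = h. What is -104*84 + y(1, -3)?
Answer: -8736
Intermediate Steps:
A(h) = 2 + h
y(l, L) = 0 (y(l, L) = 2 - 2 = 0)
-104*84 + y(1, -3) = -104*84 + 0 = -8736 + 0 = -8736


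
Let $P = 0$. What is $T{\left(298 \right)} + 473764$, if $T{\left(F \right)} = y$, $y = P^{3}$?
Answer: $473764$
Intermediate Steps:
$y = 0$ ($y = 0^{3} = 0$)
$T{\left(F \right)} = 0$
$T{\left(298 \right)} + 473764 = 0 + 473764 = 473764$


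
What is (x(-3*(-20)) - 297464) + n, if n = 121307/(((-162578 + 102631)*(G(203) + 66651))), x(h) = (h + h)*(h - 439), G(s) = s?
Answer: -1374415550237979/4007696738 ≈ -3.4294e+5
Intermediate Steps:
x(h) = 2*h*(-439 + h) (x(h) = (2*h)*(-439 + h) = 2*h*(-439 + h))
n = -121307/4007696738 (n = 121307/(((-162578 + 102631)*(203 + 66651))) = 121307/((-59947*66854)) = 121307/(-4007696738) = 121307*(-1/4007696738) = -121307/4007696738 ≈ -3.0269e-5)
(x(-3*(-20)) - 297464) + n = (2*(-3*(-20))*(-439 - 3*(-20)) - 297464) - 121307/4007696738 = (2*60*(-439 + 60) - 297464) - 121307/4007696738 = (2*60*(-379) - 297464) - 121307/4007696738 = (-45480 - 297464) - 121307/4007696738 = -342944 - 121307/4007696738 = -1374415550237979/4007696738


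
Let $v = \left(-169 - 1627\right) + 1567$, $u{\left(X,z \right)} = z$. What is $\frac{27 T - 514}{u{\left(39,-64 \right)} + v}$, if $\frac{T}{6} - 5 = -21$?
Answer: $\frac{3106}{293} \approx 10.601$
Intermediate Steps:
$T = -96$ ($T = 30 + 6 \left(-21\right) = 30 - 126 = -96$)
$v = -229$ ($v = -1796 + 1567 = -229$)
$\frac{27 T - 514}{u{\left(39,-64 \right)} + v} = \frac{27 \left(-96\right) - 514}{-64 - 229} = \frac{-2592 - 514}{-293} = \left(-3106\right) \left(- \frac{1}{293}\right) = \frac{3106}{293}$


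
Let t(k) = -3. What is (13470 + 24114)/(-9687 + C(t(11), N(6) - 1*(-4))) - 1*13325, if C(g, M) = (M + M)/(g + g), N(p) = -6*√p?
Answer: -11259890806805/844774009 - 676512*√6/844774009 ≈ -13329.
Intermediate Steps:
C(g, M) = M/g (C(g, M) = (2*M)/((2*g)) = (2*M)*(1/(2*g)) = M/g)
(13470 + 24114)/(-9687 + C(t(11), N(6) - 1*(-4))) - 1*13325 = (13470 + 24114)/(-9687 + (-6*√6 - 1*(-4))/(-3)) - 1*13325 = 37584/(-9687 + (-6*√6 + 4)*(-⅓)) - 13325 = 37584/(-9687 + (4 - 6*√6)*(-⅓)) - 13325 = 37584/(-9687 + (-4/3 + 2*√6)) - 13325 = 37584/(-29065/3 + 2*√6) - 13325 = -13325 + 37584/(-29065/3 + 2*√6)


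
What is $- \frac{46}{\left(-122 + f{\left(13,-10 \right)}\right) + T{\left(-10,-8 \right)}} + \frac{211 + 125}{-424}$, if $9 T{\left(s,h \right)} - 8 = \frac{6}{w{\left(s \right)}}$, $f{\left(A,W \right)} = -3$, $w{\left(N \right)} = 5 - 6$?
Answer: $- \frac{25224}{59519} \approx -0.4238$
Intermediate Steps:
$w{\left(N \right)} = -1$ ($w{\left(N \right)} = 5 - 6 = -1$)
$T{\left(s,h \right)} = \frac{2}{9}$ ($T{\left(s,h \right)} = \frac{8}{9} + \frac{6 \frac{1}{-1}}{9} = \frac{8}{9} + \frac{6 \left(-1\right)}{9} = \frac{8}{9} + \frac{1}{9} \left(-6\right) = \frac{8}{9} - \frac{2}{3} = \frac{2}{9}$)
$- \frac{46}{\left(-122 + f{\left(13,-10 \right)}\right) + T{\left(-10,-8 \right)}} + \frac{211 + 125}{-424} = - \frac{46}{\left(-122 - 3\right) + \frac{2}{9}} + \frac{211 + 125}{-424} = - \frac{46}{-125 + \frac{2}{9}} + 336 \left(- \frac{1}{424}\right) = - \frac{46}{- \frac{1123}{9}} - \frac{42}{53} = \left(-46\right) \left(- \frac{9}{1123}\right) - \frac{42}{53} = \frac{414}{1123} - \frac{42}{53} = - \frac{25224}{59519}$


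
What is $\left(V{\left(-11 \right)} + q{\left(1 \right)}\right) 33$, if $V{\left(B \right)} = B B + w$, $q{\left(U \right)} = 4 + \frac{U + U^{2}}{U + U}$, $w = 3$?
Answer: $4257$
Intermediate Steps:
$q{\left(U \right)} = 4 + \frac{U + U^{2}}{2 U}$
$V{\left(B \right)} = 3 + B^{2}$ ($V{\left(B \right)} = B B + 3 = B^{2} + 3 = 3 + B^{2}$)
$\left(V{\left(-11 \right)} + q{\left(1 \right)}\right) 33 = \left(\left(3 + \left(-11\right)^{2}\right) + \left(\frac{9}{2} + \frac{1}{2} \cdot 1\right)\right) 33 = \left(\left(3 + 121\right) + \left(\frac{9}{2} + \frac{1}{2}\right)\right) 33 = \left(124 + 5\right) 33 = 129 \cdot 33 = 4257$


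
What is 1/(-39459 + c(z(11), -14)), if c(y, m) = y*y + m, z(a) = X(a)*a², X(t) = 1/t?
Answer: -1/39352 ≈ -2.5412e-5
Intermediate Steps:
z(a) = a (z(a) = a²/a = a)
c(y, m) = m + y² (c(y, m) = y² + m = m + y²)
1/(-39459 + c(z(11), -14)) = 1/(-39459 + (-14 + 11²)) = 1/(-39459 + (-14 + 121)) = 1/(-39459 + 107) = 1/(-39352) = -1/39352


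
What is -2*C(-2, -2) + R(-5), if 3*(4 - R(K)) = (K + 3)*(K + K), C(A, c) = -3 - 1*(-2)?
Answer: -⅔ ≈ -0.66667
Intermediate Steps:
C(A, c) = -1 (C(A, c) = -3 + 2 = -1)
R(K) = 4 - 2*K*(3 + K)/3 (R(K) = 4 - (K + 3)*(K + K)/3 = 4 - (3 + K)*2*K/3 = 4 - 2*K*(3 + K)/3)
-2*C(-2, -2) + R(-5) = -2*(-1) + (4 - 2*(-5) - ⅔*(-5)²) = 2 + (4 + 10 - ⅔*25) = 2 + (4 + 10 - 50/3) = 2 - 8/3 = -⅔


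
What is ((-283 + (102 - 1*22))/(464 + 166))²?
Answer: 841/8100 ≈ 0.10383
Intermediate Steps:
((-283 + (102 - 1*22))/(464 + 166))² = ((-283 + (102 - 22))/630)² = ((-283 + 80)*(1/630))² = (-203*1/630)² = (-29/90)² = 841/8100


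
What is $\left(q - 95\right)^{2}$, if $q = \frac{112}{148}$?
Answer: $\frac{12159169}{1369} \approx 8881.8$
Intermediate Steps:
$q = \frac{28}{37}$ ($q = 112 \cdot \frac{1}{148} = \frac{28}{37} \approx 0.75676$)
$\left(q - 95\right)^{2} = \left(\frac{28}{37} - 95\right)^{2} = \left(- \frac{3487}{37}\right)^{2} = \frac{12159169}{1369}$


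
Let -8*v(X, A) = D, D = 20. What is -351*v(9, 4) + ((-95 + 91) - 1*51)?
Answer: 1645/2 ≈ 822.50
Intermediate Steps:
v(X, A) = -5/2 (v(X, A) = -⅛*20 = -5/2)
-351*v(9, 4) + ((-95 + 91) - 1*51) = -351*(-5/2) + ((-95 + 91) - 1*51) = 1755/2 + (-4 - 51) = 1755/2 - 55 = 1645/2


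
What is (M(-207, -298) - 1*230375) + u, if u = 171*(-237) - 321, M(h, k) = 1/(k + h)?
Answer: -136967616/505 ≈ -2.7122e+5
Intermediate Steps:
M(h, k) = 1/(h + k)
u = -40848 (u = -40527 - 321 = -40848)
(M(-207, -298) - 1*230375) + u = (1/(-207 - 298) - 1*230375) - 40848 = (1/(-505) - 230375) - 40848 = (-1/505 - 230375) - 40848 = -116339376/505 - 40848 = -136967616/505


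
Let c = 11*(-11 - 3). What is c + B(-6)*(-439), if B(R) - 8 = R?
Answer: -1032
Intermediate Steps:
c = -154 (c = 11*(-14) = -154)
B(R) = 8 + R
c + B(-6)*(-439) = -154 + (8 - 6)*(-439) = -154 + 2*(-439) = -154 - 878 = -1032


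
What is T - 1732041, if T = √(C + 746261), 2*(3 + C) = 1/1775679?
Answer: -1732041 + √9411913091610089670/3551358 ≈ -1.7312e+6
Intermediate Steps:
C = -10654073/3551358 (C = -3 + (½)/1775679 = -3 + (½)*(1/1775679) = -3 + 1/3551358 = -10654073/3551358 ≈ -3.0000)
T = √9411913091610089670/3551358 (T = √(-10654073/3551358 + 746261) = √(2650229318365/3551358) = √9411913091610089670/3551358 ≈ 863.86)
T - 1732041 = √9411913091610089670/3551358 - 1732041 = -1732041 + √9411913091610089670/3551358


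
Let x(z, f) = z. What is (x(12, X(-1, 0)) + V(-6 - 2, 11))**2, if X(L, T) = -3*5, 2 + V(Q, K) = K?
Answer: 441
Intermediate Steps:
V(Q, K) = -2 + K
X(L, T) = -15
(x(12, X(-1, 0)) + V(-6 - 2, 11))**2 = (12 + (-2 + 11))**2 = (12 + 9)**2 = 21**2 = 441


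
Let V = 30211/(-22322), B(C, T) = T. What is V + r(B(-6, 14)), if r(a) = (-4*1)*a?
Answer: -1280243/22322 ≈ -57.353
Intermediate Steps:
r(a) = -4*a
V = -30211/22322 (V = 30211*(-1/22322) = -30211/22322 ≈ -1.3534)
V + r(B(-6, 14)) = -30211/22322 - 4*14 = -30211/22322 - 56 = -1280243/22322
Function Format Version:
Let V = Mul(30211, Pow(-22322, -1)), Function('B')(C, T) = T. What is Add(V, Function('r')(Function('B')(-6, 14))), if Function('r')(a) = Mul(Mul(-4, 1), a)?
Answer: Rational(-1280243, 22322) ≈ -57.353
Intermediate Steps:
Function('r')(a) = Mul(-4, a)
V = Rational(-30211, 22322) (V = Mul(30211, Rational(-1, 22322)) = Rational(-30211, 22322) ≈ -1.3534)
Add(V, Function('r')(Function('B')(-6, 14))) = Add(Rational(-30211, 22322), Mul(-4, 14)) = Add(Rational(-30211, 22322), -56) = Rational(-1280243, 22322)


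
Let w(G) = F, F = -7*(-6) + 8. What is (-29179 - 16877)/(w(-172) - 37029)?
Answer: 46056/36979 ≈ 1.2455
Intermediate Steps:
F = 50 (F = 42 + 8 = 50)
w(G) = 50
(-29179 - 16877)/(w(-172) - 37029) = (-29179 - 16877)/(50 - 37029) = -46056/(-36979) = -46056*(-1/36979) = 46056/36979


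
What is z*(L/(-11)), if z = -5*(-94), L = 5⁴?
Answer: -293750/11 ≈ -26705.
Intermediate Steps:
L = 625
z = 470
z*(L/(-11)) = 470*(625/(-11)) = 470*(625*(-1/11)) = 470*(-625/11) = -293750/11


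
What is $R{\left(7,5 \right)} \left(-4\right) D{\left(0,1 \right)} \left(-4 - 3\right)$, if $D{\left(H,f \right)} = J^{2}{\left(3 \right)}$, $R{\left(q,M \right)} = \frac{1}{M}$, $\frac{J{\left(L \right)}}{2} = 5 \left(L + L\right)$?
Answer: $20160$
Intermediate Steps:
$J{\left(L \right)} = 20 L$ ($J{\left(L \right)} = 2 \cdot 5 \left(L + L\right) = 2 \cdot 5 \cdot 2 L = 2 \cdot 10 L = 20 L$)
$D{\left(H,f \right)} = 3600$ ($D{\left(H,f \right)} = \left(20 \cdot 3\right)^{2} = 60^{2} = 3600$)
$R{\left(7,5 \right)} \left(-4\right) D{\left(0,1 \right)} \left(-4 - 3\right) = \frac{1}{5} \left(-4\right) 3600 \left(-4 - 3\right) = \frac{1}{5} \left(-4\right) 3600 \left(-7\right) = \left(- \frac{4}{5}\right) \left(-25200\right) = 20160$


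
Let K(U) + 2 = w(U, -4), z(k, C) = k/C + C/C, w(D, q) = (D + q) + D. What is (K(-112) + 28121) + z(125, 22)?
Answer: 613749/22 ≈ 27898.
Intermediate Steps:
w(D, q) = q + 2*D
z(k, C) = 1 + k/C (z(k, C) = k/C + 1 = 1 + k/C)
K(U) = -6 + 2*U (K(U) = -2 + (-4 + 2*U) = -6 + 2*U)
(K(-112) + 28121) + z(125, 22) = ((-6 + 2*(-112)) + 28121) + (22 + 125)/22 = ((-6 - 224) + 28121) + (1/22)*147 = (-230 + 28121) + 147/22 = 27891 + 147/22 = 613749/22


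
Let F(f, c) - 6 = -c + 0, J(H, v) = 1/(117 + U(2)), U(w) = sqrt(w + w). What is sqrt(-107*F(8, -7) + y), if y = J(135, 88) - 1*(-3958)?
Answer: sqrt(36351406)/119 ≈ 50.666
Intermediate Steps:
U(w) = sqrt(2)*sqrt(w) (U(w) = sqrt(2*w) = sqrt(2)*sqrt(w))
J(H, v) = 1/119 (J(H, v) = 1/(117 + sqrt(2)*sqrt(2)) = 1/(117 + 2) = 1/119)
F(f, c) = 6 - c (F(f, c) = 6 + (-c + 0) = 6 - c)
y = 471003/119 (y = 1/119 - 1*(-3958) = 1/119 + 3958 = 471003/119 ≈ 3958.0)
sqrt(-107*F(8, -7) + y) = sqrt(-107*(6 - 1*(-7)) + 471003/119) = sqrt(-107*(6 + 7) + 471003/119) = sqrt(-107*13 + 471003/119) = sqrt(-1391 + 471003/119) = sqrt(305474/119) = sqrt(36351406)/119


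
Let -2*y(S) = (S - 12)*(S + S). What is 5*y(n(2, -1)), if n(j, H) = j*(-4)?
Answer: -800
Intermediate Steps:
n(j, H) = -4*j
y(S) = -S*(-12 + S) (y(S) = -(S - 12)*(S + S)/2 = -(-12 + S)*2*S/2 = -S*(-12 + S))
5*y(n(2, -1)) = 5*((-4*2)*(12 - (-4)*2)) = 5*(-8*(12 - 1*(-8))) = 5*(-8*(12 + 8)) = 5*(-8*20) = 5*(-160) = -800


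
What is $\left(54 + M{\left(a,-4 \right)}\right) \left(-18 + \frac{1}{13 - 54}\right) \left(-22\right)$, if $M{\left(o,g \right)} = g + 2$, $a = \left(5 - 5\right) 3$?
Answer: $\frac{845416}{41} \approx 20620.0$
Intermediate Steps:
$a = 0$ ($a = 0 \cdot 3 = 0$)
$M{\left(o,g \right)} = 2 + g$
$\left(54 + M{\left(a,-4 \right)}\right) \left(-18 + \frac{1}{13 - 54}\right) \left(-22\right) = \left(54 + \left(2 - 4\right)\right) \left(-18 + \frac{1}{13 - 54}\right) \left(-22\right) = \left(54 - 2\right) \left(-18 + \frac{1}{-41}\right) \left(-22\right) = 52 \left(-18 - \frac{1}{41}\right) \left(-22\right) = 52 \left(- \frac{739}{41}\right) \left(-22\right) = \left(- \frac{38428}{41}\right) \left(-22\right) = \frac{845416}{41}$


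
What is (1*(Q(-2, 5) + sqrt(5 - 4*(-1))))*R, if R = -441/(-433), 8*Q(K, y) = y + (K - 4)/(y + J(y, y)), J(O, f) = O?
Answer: 31311/8660 ≈ 3.6156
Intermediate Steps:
Q(K, y) = y/8 + (-4 + K)/(16*y) (Q(K, y) = (y + (K - 4)/(y + y))/8 = (y + (-4 + K)/((2*y)))/8 = (y + (-4 + K)*(1/(2*y)))/8 = (y + (-4 + K)/(2*y))/8 = y/8 + (-4 + K)/(16*y))
R = 441/433 (R = -441*(-1/433) = 441/433 ≈ 1.0185)
(1*(Q(-2, 5) + sqrt(5 - 4*(-1))))*R = (1*((1/16)*(-4 - 2 + 2*5**2)/5 + sqrt(5 - 4*(-1))))*(441/433) = (1*((1/16)*(1/5)*(-4 - 2 + 2*25) + sqrt(5 + 4)))*(441/433) = (1*((1/16)*(1/5)*(-4 - 2 + 50) + sqrt(9)))*(441/433) = (1*((1/16)*(1/5)*44 + 3))*(441/433) = (1*(11/20 + 3))*(441/433) = (1*(71/20))*(441/433) = (71/20)*(441/433) = 31311/8660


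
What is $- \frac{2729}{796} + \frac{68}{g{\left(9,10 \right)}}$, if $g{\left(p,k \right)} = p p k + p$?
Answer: $- \frac{2180923}{651924} \approx -3.3454$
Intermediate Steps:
$g{\left(p,k \right)} = p + k p^{2}$ ($g{\left(p,k \right)} = p^{2} k + p = k p^{2} + p = p + k p^{2}$)
$- \frac{2729}{796} + \frac{68}{g{\left(9,10 \right)}} = - \frac{2729}{796} + \frac{68}{9 \left(1 + 10 \cdot 9\right)} = \left(-2729\right) \frac{1}{796} + \frac{68}{9 \left(1 + 90\right)} = - \frac{2729}{796} + \frac{68}{9 \cdot 91} = - \frac{2729}{796} + \frac{68}{819} = - \frac{2180923}{651924}$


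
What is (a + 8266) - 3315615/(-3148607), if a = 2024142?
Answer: 6399257371271/3148607 ≈ 2.0324e+6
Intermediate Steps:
(a + 8266) - 3315615/(-3148607) = (2024142 + 8266) - 3315615/(-3148607) = 2032408 - 3315615*(-1/3148607) = 2032408 + 3315615/3148607 = 6399257371271/3148607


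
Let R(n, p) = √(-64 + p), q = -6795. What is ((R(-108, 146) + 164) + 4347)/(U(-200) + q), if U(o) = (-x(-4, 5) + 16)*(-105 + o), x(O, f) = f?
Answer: -4511/10150 - √82/10150 ≈ -0.44533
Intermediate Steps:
U(o) = -1155 + 11*o (U(o) = (-1*5 + 16)*(-105 + o) = (-5 + 16)*(-105 + o) = 11*(-105 + o) = -1155 + 11*o)
((R(-108, 146) + 164) + 4347)/(U(-200) + q) = ((√(-64 + 146) + 164) + 4347)/((-1155 + 11*(-200)) - 6795) = ((√82 + 164) + 4347)/((-1155 - 2200) - 6795) = ((164 + √82) + 4347)/(-3355 - 6795) = (4511 + √82)/(-10150) = (4511 + √82)*(-1/10150) = -4511/10150 - √82/10150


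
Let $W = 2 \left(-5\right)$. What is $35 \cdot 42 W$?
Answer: $-14700$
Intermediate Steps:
$W = -10$
$35 \cdot 42 W = 35 \cdot 42 \left(-10\right) = 1470 \left(-10\right) = -14700$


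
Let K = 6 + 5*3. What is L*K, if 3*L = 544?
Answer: 3808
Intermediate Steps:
L = 544/3 (L = (⅓)*544 = 544/3 ≈ 181.33)
K = 21 (K = 6 + 15 = 21)
L*K = (544/3)*21 = 3808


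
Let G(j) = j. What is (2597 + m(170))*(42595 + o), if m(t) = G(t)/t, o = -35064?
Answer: 19565538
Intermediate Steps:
m(t) = 1 (m(t) = t/t = 1)
(2597 + m(170))*(42595 + o) = (2597 + 1)*(42595 - 35064) = 2598*7531 = 19565538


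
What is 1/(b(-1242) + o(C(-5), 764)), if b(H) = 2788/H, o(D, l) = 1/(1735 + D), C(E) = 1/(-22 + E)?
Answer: -29090124/65283769 ≈ -0.44559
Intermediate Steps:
1/(b(-1242) + o(C(-5), 764)) = 1/(2788/(-1242) + 1/(1735 + 1/(-22 - 5))) = 1/(2788*(-1/1242) + 1/(1735 + 1/(-27))) = 1/(-1394/621 + 1/(1735 - 1/27)) = 1/(-1394/621 + 1/(46844/27)) = 1/(-1394/621 + 27/46844) = 1/(-65283769/29090124) = -29090124/65283769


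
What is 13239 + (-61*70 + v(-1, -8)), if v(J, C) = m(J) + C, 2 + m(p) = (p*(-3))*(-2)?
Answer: 8953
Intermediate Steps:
m(p) = -2 + 6*p (m(p) = -2 + (p*(-3))*(-2) = -2 - 3*p*(-2) = -2 + 6*p)
v(J, C) = -2 + C + 6*J (v(J, C) = (-2 + 6*J) + C = -2 + C + 6*J)
13239 + (-61*70 + v(-1, -8)) = 13239 + (-61*70 + (-2 - 8 + 6*(-1))) = 13239 + (-4270 + (-2 - 8 - 6)) = 13239 + (-4270 - 16) = 13239 - 4286 = 8953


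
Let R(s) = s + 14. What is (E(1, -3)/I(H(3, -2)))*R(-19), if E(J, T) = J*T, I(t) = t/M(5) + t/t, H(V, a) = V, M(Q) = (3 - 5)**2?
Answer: 60/7 ≈ 8.5714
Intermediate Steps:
M(Q) = 4 (M(Q) = (-2)**2 = 4)
I(t) = 1 + t/4 (I(t) = t/4 + t/t = t*(1/4) + 1 = t/4 + 1 = 1 + t/4)
R(s) = 14 + s
(E(1, -3)/I(H(3, -2)))*R(-19) = ((1*(-3))/(1 + (1/4)*3))*(14 - 19) = -3/(1 + 3/4)*(-5) = -3/7/4*(-5) = -3*4/7*(-5) = -12/7*(-5) = 60/7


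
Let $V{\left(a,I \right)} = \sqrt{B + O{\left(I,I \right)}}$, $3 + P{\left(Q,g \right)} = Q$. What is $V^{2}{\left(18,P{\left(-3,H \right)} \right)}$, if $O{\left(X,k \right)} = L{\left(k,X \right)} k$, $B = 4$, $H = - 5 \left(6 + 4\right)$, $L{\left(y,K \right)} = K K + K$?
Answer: $-176$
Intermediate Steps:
$L{\left(y,K \right)} = K + K^{2}$ ($L{\left(y,K \right)} = K^{2} + K = K + K^{2}$)
$H = -50$ ($H = \left(-5\right) 10 = -50$)
$P{\left(Q,g \right)} = -3 + Q$
$O{\left(X,k \right)} = X k \left(1 + X\right)$ ($O{\left(X,k \right)} = X \left(1 + X\right) k = X k \left(1 + X\right)$)
$V{\left(a,I \right)} = \sqrt{4 + I^{2} \left(1 + I\right)}$ ($V{\left(a,I \right)} = \sqrt{4 + I I \left(1 + I\right)} = \sqrt{4 + I^{2} \left(1 + I\right)}$)
$V^{2}{\left(18,P{\left(-3,H \right)} \right)} = \left(\sqrt{4 + \left(-3 - 3\right)^{2} \left(1 - 6\right)}\right)^{2} = \left(\sqrt{4 + \left(-6\right)^{2} \left(1 - 6\right)}\right)^{2} = \left(\sqrt{4 + 36 \left(-5\right)}\right)^{2} = \left(\sqrt{4 - 180}\right)^{2} = \left(\sqrt{-176}\right)^{2} = \left(4 i \sqrt{11}\right)^{2} = -176$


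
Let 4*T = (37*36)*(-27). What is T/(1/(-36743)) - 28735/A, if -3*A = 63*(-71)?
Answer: 70365890564/213 ≈ 3.3036e+8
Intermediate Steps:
A = 1491 (A = -21*(-71) = -1/3*(-4473) = 1491)
T = -8991 (T = ((37*36)*(-27))/4 = (1332*(-27))/4 = (1/4)*(-35964) = -8991)
T/(1/(-36743)) - 28735/A = -8991/(1/(-36743)) - 28735/1491 = -8991/(-1/36743) - 28735*1/1491 = -8991*(-36743) - 4105/213 = 330356313 - 4105/213 = 70365890564/213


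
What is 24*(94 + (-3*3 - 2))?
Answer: 1992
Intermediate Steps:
24*(94 + (-3*3 - 2)) = 24*(94 + (-9 - 2)) = 24*(94 - 11) = 24*83 = 1992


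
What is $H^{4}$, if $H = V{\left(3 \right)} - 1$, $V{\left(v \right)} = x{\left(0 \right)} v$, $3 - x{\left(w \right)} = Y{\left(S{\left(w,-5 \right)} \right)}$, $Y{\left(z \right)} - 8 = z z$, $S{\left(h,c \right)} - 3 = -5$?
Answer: $614656$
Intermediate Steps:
$S{\left(h,c \right)} = -2$ ($S{\left(h,c \right)} = 3 - 5 = -2$)
$Y{\left(z \right)} = 8 + z^{2}$ ($Y{\left(z \right)} = 8 + z z = 8 + z^{2}$)
$x{\left(w \right)} = -9$ ($x{\left(w \right)} = 3 - \left(8 + \left(-2\right)^{2}\right) = 3 - \left(8 + 4\right) = 3 - 12 = -9$)
$V{\left(v \right)} = - 9 v$
$H = -28$ ($H = \left(-9\right) 3 - 1 = -27 - 1 = -28$)
$H^{4} = \left(-28\right)^{4} = 614656$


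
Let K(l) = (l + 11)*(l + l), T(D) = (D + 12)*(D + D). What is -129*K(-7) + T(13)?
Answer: 7874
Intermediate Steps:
T(D) = 2*D*(12 + D) (T(D) = (12 + D)*(2*D) = 2*D*(12 + D))
K(l) = 2*l*(11 + l) (K(l) = (11 + l)*(2*l) = 2*l*(11 + l))
-129*K(-7) + T(13) = -258*(-7)*(11 - 7) + 2*13*(12 + 13) = -258*(-7)*4 + 2*13*25 = -129*(-56) + 650 = 7224 + 650 = 7874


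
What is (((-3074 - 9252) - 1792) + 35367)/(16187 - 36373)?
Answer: -21249/20186 ≈ -1.0527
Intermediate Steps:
(((-3074 - 9252) - 1792) + 35367)/(16187 - 36373) = ((-12326 - 1792) + 35367)/(-20186) = (-14118 + 35367)*(-1/20186) = 21249*(-1/20186) = -21249/20186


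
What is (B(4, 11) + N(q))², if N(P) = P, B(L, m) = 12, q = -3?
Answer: 81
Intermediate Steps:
(B(4, 11) + N(q))² = (12 - 3)² = 9² = 81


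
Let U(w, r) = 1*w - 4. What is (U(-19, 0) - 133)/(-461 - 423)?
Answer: 3/17 ≈ 0.17647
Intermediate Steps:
U(w, r) = -4 + w (U(w, r) = w - 4 = -4 + w)
(U(-19, 0) - 133)/(-461 - 423) = ((-4 - 19) - 133)/(-461 - 423) = (-23 - 133)/(-884) = -156*(-1/884) = 3/17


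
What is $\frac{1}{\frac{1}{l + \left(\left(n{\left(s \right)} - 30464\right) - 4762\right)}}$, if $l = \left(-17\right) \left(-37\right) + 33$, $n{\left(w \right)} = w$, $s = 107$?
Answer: $-34457$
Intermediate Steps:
$l = 662$ ($l = 629 + 33 = 662$)
$\frac{1}{\frac{1}{l + \left(\left(n{\left(s \right)} - 30464\right) - 4762\right)}} = \frac{1}{\frac{1}{662 + \left(\left(107 - 30464\right) - 4762\right)}} = \frac{1}{\frac{1}{662 - 35119}} = \frac{1}{\frac{1}{-34457}} = \frac{1}{- \frac{1}{34457}} = -34457$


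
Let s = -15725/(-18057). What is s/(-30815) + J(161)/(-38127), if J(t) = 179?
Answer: -12439464/2633751887 ≈ -0.0047231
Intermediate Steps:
s = 15725/18057 (s = -15725*(-1/18057) = 15725/18057 ≈ 0.87085)
s/(-30815) + J(161)/(-38127) = (15725/18057)/(-30815) + 179/(-38127) = (15725/18057)*(-1/30815) + 179*(-1/38127) = -3145/111285291 - 1/213 = -12439464/2633751887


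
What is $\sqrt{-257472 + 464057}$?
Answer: $\sqrt{206585} \approx 454.52$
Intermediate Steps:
$\sqrt{-257472 + 464057} = \sqrt{206585}$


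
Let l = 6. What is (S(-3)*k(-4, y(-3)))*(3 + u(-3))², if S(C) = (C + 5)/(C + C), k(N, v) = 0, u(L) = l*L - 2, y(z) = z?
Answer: 0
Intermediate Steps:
u(L) = -2 + 6*L (u(L) = 6*L - 2 = -2 + 6*L)
S(C) = (5 + C)/(2*C) (S(C) = (5 + C)/((2*C)) = (5 + C)*(1/(2*C)) = (5 + C)/(2*C))
(S(-3)*k(-4, y(-3)))*(3 + u(-3))² = (((½)*(5 - 3)/(-3))*0)*(3 + (-2 + 6*(-3)))² = (((½)*(-⅓)*2)*0)*(3 + (-2 - 18))² = (-⅓*0)*(3 - 20)² = 0*(-17)² = 0*289 = 0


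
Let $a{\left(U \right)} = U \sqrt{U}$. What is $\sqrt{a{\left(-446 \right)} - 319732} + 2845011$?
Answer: $2845011 + \sqrt{-319732 - 446 i \sqrt{446}} \approx 2.845 \cdot 10^{6} - 565.51 i$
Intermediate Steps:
$a{\left(U \right)} = U^{\frac{3}{2}}$
$\sqrt{a{\left(-446 \right)} - 319732} + 2845011 = \sqrt{\left(-446\right)^{\frac{3}{2}} - 319732} + 2845011 = \sqrt{- 446 i \sqrt{446} - 319732} + 2845011 = \sqrt{-319732 - 446 i \sqrt{446}} + 2845011 = 2845011 + \sqrt{-319732 - 446 i \sqrt{446}}$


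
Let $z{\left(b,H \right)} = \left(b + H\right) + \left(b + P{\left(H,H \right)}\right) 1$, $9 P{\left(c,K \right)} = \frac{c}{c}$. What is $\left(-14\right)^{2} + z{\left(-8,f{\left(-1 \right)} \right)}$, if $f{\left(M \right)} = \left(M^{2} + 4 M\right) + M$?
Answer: $\frac{1585}{9} \approx 176.11$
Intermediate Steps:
$P{\left(c,K \right)} = \frac{1}{9}$ ($P{\left(c,K \right)} = \frac{c \frac{1}{c}}{9} = \frac{1}{9} \cdot 1 = \frac{1}{9}$)
$f{\left(M \right)} = M^{2} + 5 M$
$z{\left(b,H \right)} = \frac{1}{9} + H + 2 b$ ($z{\left(b,H \right)} = \left(b + H\right) + \left(b + \frac{1}{9}\right) 1 = \left(H + b\right) + \left(\frac{1}{9} + b\right) 1 = \left(H + b\right) + \left(\frac{1}{9} + b\right) = \frac{1}{9} + H + 2 b$)
$\left(-14\right)^{2} + z{\left(-8,f{\left(-1 \right)} \right)} = \left(-14\right)^{2} + \left(\frac{1}{9} - \left(5 - 1\right) + 2 \left(-8\right)\right) = 196 - \frac{179}{9} = \frac{1585}{9}$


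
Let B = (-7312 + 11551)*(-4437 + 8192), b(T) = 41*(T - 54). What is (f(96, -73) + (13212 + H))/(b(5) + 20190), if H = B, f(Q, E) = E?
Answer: 15930584/18181 ≈ 876.22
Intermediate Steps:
b(T) = -2214 + 41*T (b(T) = 41*(-54 + T) = -2214 + 41*T)
B = 15917445 (B = 4239*3755 = 15917445)
H = 15917445
(f(96, -73) + (13212 + H))/(b(5) + 20190) = (-73 + (13212 + 15917445))/((-2214 + 41*5) + 20190) = (-73 + 15930657)/((-2214 + 205) + 20190) = 15930584/(-2009 + 20190) = 15930584/18181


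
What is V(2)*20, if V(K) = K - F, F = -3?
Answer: 100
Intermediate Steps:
V(K) = 3 + K (V(K) = K - 1*(-3) = K + 3 = 3 + K)
V(2)*20 = (3 + 2)*20 = 5*20 = 100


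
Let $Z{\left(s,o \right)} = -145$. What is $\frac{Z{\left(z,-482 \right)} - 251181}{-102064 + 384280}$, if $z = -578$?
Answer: $- \frac{125663}{141108} \approx -0.89054$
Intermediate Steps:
$\frac{Z{\left(z,-482 \right)} - 251181}{-102064 + 384280} = \frac{-145 - 251181}{-102064 + 384280} = - \frac{251326}{282216} = \left(-251326\right) \frac{1}{282216} = - \frac{125663}{141108}$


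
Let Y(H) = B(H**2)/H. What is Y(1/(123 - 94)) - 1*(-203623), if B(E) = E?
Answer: 5905068/29 ≈ 2.0362e+5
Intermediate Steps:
Y(H) = H (Y(H) = H**2/H = H)
Y(1/(123 - 94)) - 1*(-203623) = 1/(123 - 94) - 1*(-203623) = 1/29 + 203623 = 5905068/29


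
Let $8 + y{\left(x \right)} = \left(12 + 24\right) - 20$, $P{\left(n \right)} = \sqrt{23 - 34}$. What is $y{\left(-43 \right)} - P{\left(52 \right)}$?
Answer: $8 - i \sqrt{11} \approx 8.0 - 3.3166 i$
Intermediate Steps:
$P{\left(n \right)} = i \sqrt{11}$ ($P{\left(n \right)} = \sqrt{-11} = i \sqrt{11}$)
$y{\left(x \right)} = 8$ ($y{\left(x \right)} = -8 + \left(\left(12 + 24\right) - 20\right) = -8 + \left(36 - 20\right) = -8 + 16 = 8$)
$y{\left(-43 \right)} - P{\left(52 \right)} = 8 - i \sqrt{11}$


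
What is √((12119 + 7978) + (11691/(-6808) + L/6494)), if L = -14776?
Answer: √2454644621866526254/11052788 ≈ 141.75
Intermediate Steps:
√((12119 + 7978) + (11691/(-6808) + L/6494)) = √((12119 + 7978) + (11691/(-6808) - 14776/6494)) = √(20097 + (11691*(-1/6808) - 14776*1/6494)) = √(20097 + (-11691/6808 - 7388/3247)) = √(20097 - 88258181/22105576) = √(444167502691/22105576) = √2454644621866526254/11052788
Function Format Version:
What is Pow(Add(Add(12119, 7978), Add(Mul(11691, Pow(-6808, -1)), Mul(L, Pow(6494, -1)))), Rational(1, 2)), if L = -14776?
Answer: Mul(Rational(1, 11052788), Pow(2454644621866526254, Rational(1, 2))) ≈ 141.75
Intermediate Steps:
Pow(Add(Add(12119, 7978), Add(Mul(11691, Pow(-6808, -1)), Mul(L, Pow(6494, -1)))), Rational(1, 2)) = Pow(Add(Add(12119, 7978), Add(Mul(11691, Pow(-6808, -1)), Mul(-14776, Pow(6494, -1)))), Rational(1, 2)) = Pow(Add(20097, Add(Mul(11691, Rational(-1, 6808)), Mul(-14776, Rational(1, 6494)))), Rational(1, 2)) = Pow(Add(20097, Add(Rational(-11691, 6808), Rational(-7388, 3247))), Rational(1, 2)) = Pow(Add(20097, Rational(-88258181, 22105576)), Rational(1, 2)) = Pow(Rational(444167502691, 22105576), Rational(1, 2)) = Mul(Rational(1, 11052788), Pow(2454644621866526254, Rational(1, 2)))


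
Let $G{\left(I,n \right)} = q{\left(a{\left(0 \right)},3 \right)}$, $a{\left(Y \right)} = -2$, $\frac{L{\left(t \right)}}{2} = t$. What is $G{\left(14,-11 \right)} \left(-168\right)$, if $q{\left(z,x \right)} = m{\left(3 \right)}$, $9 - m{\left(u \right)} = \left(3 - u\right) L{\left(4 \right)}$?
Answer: $-1512$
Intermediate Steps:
$L{\left(t \right)} = 2 t$
$m{\left(u \right)} = -15 + 8 u$ ($m{\left(u \right)} = 9 - \left(3 - u\right) 2 \cdot 4 = 9 - \left(3 - u\right) 8 = 9 - \left(24 - 8 u\right) = 9 + \left(-24 + 8 u\right) = -15 + 8 u$)
$q{\left(z,x \right)} = 9$ ($q{\left(z,x \right)} = -15 + 8 \cdot 3 = -15 + 24 = 9$)
$G{\left(I,n \right)} = 9$
$G{\left(14,-11 \right)} \left(-168\right) = 9 \left(-168\right) = -1512$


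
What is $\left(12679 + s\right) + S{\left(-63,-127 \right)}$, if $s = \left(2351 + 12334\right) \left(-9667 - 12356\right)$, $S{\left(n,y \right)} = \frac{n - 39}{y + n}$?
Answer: $- \frac{30722532169}{95} \approx -3.234 \cdot 10^{8}$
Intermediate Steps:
$S{\left(n,y \right)} = \frac{-39 + n}{n + y}$
$s = -323407755$ ($s = 14685 \left(-22023\right) = -323407755$)
$\left(12679 + s\right) + S{\left(-63,-127 \right)} = \left(12679 - 323407755\right) + \frac{-39 - 63}{-63 - 127} = -323395076 + \frac{1}{-190} \left(-102\right) = -323395076 - - \frac{51}{95} = -323395076 + \frac{51}{95} = - \frac{30722532169}{95}$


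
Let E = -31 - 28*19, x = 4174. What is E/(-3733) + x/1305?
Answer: 16316257/4871565 ≈ 3.3493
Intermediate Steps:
E = -563 (E = -31 - 532 = -563)
E/(-3733) + x/1305 = -563/(-3733) + 4174/1305 = -563*(-1/3733) + 4174*(1/1305) = 563/3733 + 4174/1305 = 16316257/4871565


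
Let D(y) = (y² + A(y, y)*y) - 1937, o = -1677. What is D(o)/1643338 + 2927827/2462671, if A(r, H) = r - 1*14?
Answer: 18716139904055/4047000835798 ≈ 4.6247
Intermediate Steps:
A(r, H) = -14 + r (A(r, H) = r - 14 = -14 + r)
D(y) = -1937 + y² + y*(-14 + y) (D(y) = (y² + (-14 + y)*y) - 1937 = (y² + y*(-14 + y)) - 1937 = -1937 + y² + y*(-14 + y))
D(o)/1643338 + 2927827/2462671 = (-1937 + (-1677)² - 1677*(-14 - 1677))/1643338 + 2927827/2462671 = (-1937 + 2812329 - 1677*(-1691))*(1/1643338) + 2927827*(1/2462671) = (-1937 + 2812329 + 2835807)*(1/1643338) + 2927827/2462671 = 5646199*(1/1643338) + 2927827/2462671 = 5646199/1643338 + 2927827/2462671 = 18716139904055/4047000835798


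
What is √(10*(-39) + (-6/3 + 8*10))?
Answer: 2*I*√78 ≈ 17.664*I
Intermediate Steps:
√(10*(-39) + (-6/3 + 8*10)) = √(-390 + (-6*⅓ + 80)) = √(-390 + (-2 + 80)) = √(-390 + 78) = √(-312) = 2*I*√78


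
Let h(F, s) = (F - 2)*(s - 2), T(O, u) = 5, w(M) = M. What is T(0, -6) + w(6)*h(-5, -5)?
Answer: 299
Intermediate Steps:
h(F, s) = (-2 + F)*(-2 + s)
T(0, -6) + w(6)*h(-5, -5) = 5 + 6*(4 - 2*(-5) - 2*(-5) - 5*(-5)) = 5 + 6*(4 + 10 + 10 + 25) = 5 + 6*49 = 5 + 294 = 299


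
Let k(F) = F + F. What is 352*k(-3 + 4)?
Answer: 704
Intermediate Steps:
k(F) = 2*F
352*k(-3 + 4) = 352*(2*(-3 + 4)) = 352*(2*1) = 352*2 = 704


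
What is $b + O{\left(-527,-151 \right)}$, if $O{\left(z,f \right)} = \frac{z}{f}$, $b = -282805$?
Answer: $- \frac{42703028}{151} \approx -2.828 \cdot 10^{5}$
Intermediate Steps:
$b + O{\left(-527,-151 \right)} = -282805 - \frac{527}{-151} = -282805 - - \frac{527}{151} = -282805 + \frac{527}{151} = - \frac{42703028}{151}$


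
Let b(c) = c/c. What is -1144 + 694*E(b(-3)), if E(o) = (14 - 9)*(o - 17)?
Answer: -56664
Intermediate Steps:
b(c) = 1
E(o) = -85 + 5*o (E(o) = 5*(-17 + o) = -85 + 5*o)
-1144 + 694*E(b(-3)) = -1144 + 694*(-85 + 5*1) = -1144 + 694*(-85 + 5) = -1144 + 694*(-80) = -1144 - 55520 = -56664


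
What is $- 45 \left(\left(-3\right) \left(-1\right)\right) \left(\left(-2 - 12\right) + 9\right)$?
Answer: $675$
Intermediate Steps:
$- 45 \left(\left(-3\right) \left(-1\right)\right) \left(\left(-2 - 12\right) + 9\right) = \left(-45\right) 3 \left(\left(-2 - 12\right) + 9\right) = - 135 \left(-14 + 9\right) = \left(-135\right) \left(-5\right) = 675$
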